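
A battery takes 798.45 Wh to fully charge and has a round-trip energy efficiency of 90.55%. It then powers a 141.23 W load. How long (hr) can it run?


Step 1: E_discharge = eta/100 * E_charge = 90.55/100 * 798.45 = 723 Wh
Step 2: t = E_discharge / P = 723 / 141.23 = 5.119 hr

5.119 hr


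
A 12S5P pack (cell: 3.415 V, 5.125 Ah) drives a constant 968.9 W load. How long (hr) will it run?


Step 1: E_pack = Ns * V_cell * Np * C_cell = 12 * 3.415 * 5 * 5.125 = 1050.1 Wh
Step 2: t = E_pack / P = 1050.1 / 968.9 = 1.084 hr

1.084 hr


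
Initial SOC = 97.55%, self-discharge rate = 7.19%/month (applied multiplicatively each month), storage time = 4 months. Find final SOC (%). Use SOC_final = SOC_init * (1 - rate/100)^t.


Monthly retention factor = 1 - 7.19/100 = 0.9281
Over 4 months: factor^4 = 0.74196
SOC_final = 97.55 * 0.74196 = 72.38%

72.38%


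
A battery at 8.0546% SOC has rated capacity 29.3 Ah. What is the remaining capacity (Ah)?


remaining = SOC / 100 * total = 8.0546 / 100 * 29.3 = 2.360 Ah

2.360 Ah


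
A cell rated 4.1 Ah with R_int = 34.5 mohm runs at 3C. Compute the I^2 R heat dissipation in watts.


Convert: R = 34.5 mohm = 0.0345 ohm
Step 1: I = C_rate * capacity = 3 * 4.1 = 12.3 A
Step 2: Q = I^2 * R = 12.3^2 * 0.0345 = 151.29 * 0.0345 = 5.220 W

5.220 W


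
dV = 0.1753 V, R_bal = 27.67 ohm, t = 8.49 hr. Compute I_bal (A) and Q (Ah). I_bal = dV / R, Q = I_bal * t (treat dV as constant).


First, Ohm's law: I_bal = 0.1753 V / 27.67 ohm = 0.0063354 A
Then Q = I * t = 0.0063354 A * 8.49 hr = 0.05379 Ah

I=0.0063354 A, Q=0.05379 Ah


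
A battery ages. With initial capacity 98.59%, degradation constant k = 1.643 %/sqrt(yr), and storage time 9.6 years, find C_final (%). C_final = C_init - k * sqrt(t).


sqrt(t) = sqrt(9.6) = 3.0984
C_final = 98.59 - 1.643 * 3.0984 = 93.50%

93.50%


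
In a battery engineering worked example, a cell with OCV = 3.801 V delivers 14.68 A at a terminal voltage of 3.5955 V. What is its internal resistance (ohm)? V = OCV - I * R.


R = (OCV - V) / I = (3.801 - 3.5955) / 14.68 = 0.01400 ohm

0.01400 ohm


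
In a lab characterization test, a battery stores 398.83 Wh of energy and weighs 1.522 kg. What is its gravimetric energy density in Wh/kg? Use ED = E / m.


Specific energy = 398.83 Wh / 1.522 kg = 262.0 Wh/kg

262.0 Wh/kg


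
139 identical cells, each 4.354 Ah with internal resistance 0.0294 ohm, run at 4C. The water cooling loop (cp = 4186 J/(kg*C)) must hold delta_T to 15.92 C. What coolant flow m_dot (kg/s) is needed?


Step 1: I = 4 * 4.354 = 17.416 A
Step 2: Q_cell = I^2 * R = 17.416^2 * 0.0294 = 8.9175 W
Step 3: Q_total = 139 * 8.9175 = 1239.5 W
Step 4: m_dot = Q_total / (cp * dT) = 1239.5 / (4186 * 15.92) = 0.01860 kg/s

0.01860 kg/s


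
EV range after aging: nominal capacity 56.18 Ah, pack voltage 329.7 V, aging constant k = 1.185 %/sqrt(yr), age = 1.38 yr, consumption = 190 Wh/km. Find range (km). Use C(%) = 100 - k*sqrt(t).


Step 1: capacity retention = 100 - 1.185 * sqrt(1.38) = 100 - 1.185 * 1.1747 = 98.608%
Step 2: C_now = 56.18 * 98.608/100 = 55.398 Ah
Step 3: E_pack = V * C_now = 329.7 * 55.398 = 18265 Wh
Step 4: range = E_pack / consumption = 18265 / 190 = 96.13 km

96.13 km


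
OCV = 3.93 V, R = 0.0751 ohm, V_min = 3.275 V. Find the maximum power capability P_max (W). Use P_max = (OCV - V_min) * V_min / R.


P_max = (OCV - V_min) * V_min / R = (3.93 - 3.275) * 3.275 / 0.0751 = 0.655 * 3.275 / 0.0751 = 28.56 W

28.56 W


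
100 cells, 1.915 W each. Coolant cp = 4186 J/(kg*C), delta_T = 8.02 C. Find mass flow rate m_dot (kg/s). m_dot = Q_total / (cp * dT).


Step 1: Total heat Q = 100 * 1.915 W = 191.5 W
Step 2: denom = cp * dT = 4186 * 8.02 = 33572
Step 3: m_dot = 191.5 / 33572 = 0.005704 kg/s

0.005704 kg/s


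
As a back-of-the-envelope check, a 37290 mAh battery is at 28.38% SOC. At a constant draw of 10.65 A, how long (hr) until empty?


Convert: C_total = 37290 mAh = 37.29 Ah
Step 1: remaining = SOC/100 * C_total = 28.38/100 * 37.29 = 10.583 Ah
Step 2: t = remaining / I = 10.583 / 10.65 = 0.9937 hr

0.9937 hr


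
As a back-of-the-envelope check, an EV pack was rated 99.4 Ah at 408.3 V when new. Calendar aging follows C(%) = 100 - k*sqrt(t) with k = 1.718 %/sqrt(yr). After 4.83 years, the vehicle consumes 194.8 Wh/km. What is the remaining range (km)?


Step 1: capacity retention = 100 - 1.718 * sqrt(4.83) = 100 - 1.718 * 2.1977 = 96.224%
Step 2: C_now = 99.4 * 96.224/100 = 95.647 Ah
Step 3: E_pack = V * C_now = 408.3 * 95.647 = 39053 Wh
Step 4: range = E_pack / consumption = 39053 / 194.8 = 200.5 km

200.5 km


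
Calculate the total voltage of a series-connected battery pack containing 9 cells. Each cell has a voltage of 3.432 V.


Series voltages add: 9 * 3.432 V = 30.888 V

30.888 V


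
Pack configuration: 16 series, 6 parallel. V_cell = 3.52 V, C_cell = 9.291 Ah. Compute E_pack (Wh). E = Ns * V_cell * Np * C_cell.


V_pack = 16 * 3.52 = 56.32 V
C_pack = 6 * 9.291 = 55.746 Ah
E = V_pack * C_pack = 56.32 * 55.746 = 3140 Wh

3140 Wh


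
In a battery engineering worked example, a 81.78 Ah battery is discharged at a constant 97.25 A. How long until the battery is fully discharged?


t = capacity / current = 81.78 / 97.25 = 0.8409 hr

0.8409 hr


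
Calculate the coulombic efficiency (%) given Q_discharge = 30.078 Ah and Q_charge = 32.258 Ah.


Coulombic efficiency = 30.078/32.258 * 100% = 93.24%

93.24%


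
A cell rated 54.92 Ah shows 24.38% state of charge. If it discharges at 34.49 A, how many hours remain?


Step 1: remaining = SOC/100 * C_total = 24.38/100 * 54.92 = 13.389 Ah
Step 2: t = remaining / I = 13.389 / 34.49 = 0.3882 hr

0.3882 hr


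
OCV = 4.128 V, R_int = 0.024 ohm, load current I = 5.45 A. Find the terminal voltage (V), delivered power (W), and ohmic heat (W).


Step 1: V_terminal = OCV - I*R = 4.128 - 5.45 * 0.024 = 3.9972 V
Step 2: P_out = V_terminal * I = 3.9972 * 5.45 = 21.78 W
Step 3: Q = I^2 * R = 5.45^2 * 0.024 = 0.7129 W

V=3.9972 V, P=21.78 W, Q=0.7129 W


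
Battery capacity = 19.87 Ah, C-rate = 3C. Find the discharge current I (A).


At 3C: I = 3 * 19.87 Ah = 59.61 A

59.61 A


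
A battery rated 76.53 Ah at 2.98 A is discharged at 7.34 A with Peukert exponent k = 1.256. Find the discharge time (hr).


t_rated = C / I_rated = 76.53 / 2.98 = 25.681 hr
(I_rated/I)^k = (0.40599)^1.256 = 0.32233
t = t_rated * (I_rated/I)^k = 25.681 * 0.32233 = 8.278 hr

8.278 hr


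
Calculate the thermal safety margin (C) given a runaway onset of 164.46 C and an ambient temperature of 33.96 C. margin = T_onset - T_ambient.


Safety margin = 164.46 C - 33.96 C = 130.5 C

130.5 C


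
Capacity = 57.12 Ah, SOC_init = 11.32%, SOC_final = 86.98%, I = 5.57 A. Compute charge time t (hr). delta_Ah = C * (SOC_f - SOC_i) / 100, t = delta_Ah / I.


Step 1: dSOC = 86.98% - 11.32% = 75.66%
Step 2: delta_Ah = 57.12 * 75.66 / 100 = 43.217 Ah
Step 3: t = 43.217 / 5.57 = 7.759 hr

7.759 hr


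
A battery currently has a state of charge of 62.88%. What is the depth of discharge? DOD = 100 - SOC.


Complement of SOC: DOD = 100% - 62.88% = 37.12%

37.12%


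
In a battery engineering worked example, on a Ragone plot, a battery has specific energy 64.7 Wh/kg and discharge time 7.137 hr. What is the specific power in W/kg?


Specific power = 64.7 Wh/kg / 7.137 hr = 9.065 W/kg

9.065 W/kg


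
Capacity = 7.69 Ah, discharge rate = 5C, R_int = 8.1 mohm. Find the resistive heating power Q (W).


Convert: R = 8.1 mohm = 0.0081 ohm
Step 1: I = C_rate * capacity = 5 * 7.69 = 38.45 A
Step 2: Q = I^2 * R = 38.45^2 * 0.0081 = 1478.4 * 0.0081 = 11.98 W

11.98 W


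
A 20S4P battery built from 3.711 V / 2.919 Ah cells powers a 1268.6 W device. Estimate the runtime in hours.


Step 1: E_pack = Ns * V_cell * Np * C_cell = 20 * 3.711 * 4 * 2.919 = 866.59 Wh
Step 2: t = E_pack / P = 866.59 / 1268.6 = 0.6831 hr

0.6831 hr


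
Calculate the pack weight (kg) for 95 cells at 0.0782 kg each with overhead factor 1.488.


Cell mass sum = 95 * 0.0782 = 7.429 kg
With overhead 1.488: m_pack = 7.429 * 1.488 = 11.05 kg

11.05 kg


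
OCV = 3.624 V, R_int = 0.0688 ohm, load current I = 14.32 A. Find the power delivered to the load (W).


Step 1: V_terminal = OCV - I*R = 3.624 - 14.32 * 0.0688 = 2.6388 V
Step 2: P_out = V_terminal * I = 2.6388 * 14.32 = 37.79 W

37.79 W


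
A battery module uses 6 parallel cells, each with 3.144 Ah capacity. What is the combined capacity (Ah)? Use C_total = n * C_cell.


C_total = 6 * 3.144 = 18.864 Ah

18.864 Ah


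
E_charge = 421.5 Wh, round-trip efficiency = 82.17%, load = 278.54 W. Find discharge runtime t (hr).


Step 1: E_discharge = eta/100 * E_charge = 82.17/100 * 421.5 = 346.35 Wh
Step 2: t = E_discharge / P = 346.35 / 278.54 = 1.243 hr

1.243 hr


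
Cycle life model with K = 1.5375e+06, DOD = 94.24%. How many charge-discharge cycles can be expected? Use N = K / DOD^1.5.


DOD^1.5 = 914.86
N = K / DOD^1.5 = 1.5375e+06 / 914.86 = 1681

1681 cycles


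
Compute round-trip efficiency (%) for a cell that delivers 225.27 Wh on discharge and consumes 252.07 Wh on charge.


eta_e = E_dis / E_chg * 100 = 225.27 / 252.07 * 100 = 89.37%

89.37%


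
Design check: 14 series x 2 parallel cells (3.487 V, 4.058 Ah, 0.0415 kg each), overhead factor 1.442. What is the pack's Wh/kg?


Step 1: V_pack = 14 * 3.487 = 48.818 V
Step 2: C_pack = 2 * 4.058 = 8.116 Ah
Step 3: E_pack = V_pack * C_pack = 48.818 * 8.116 = 396.21 Wh
Step 4: m_pack = 14 * 2 * 0.0415 * 1.442 = 1.6756 kg
Step 5: ED = E_pack / m_pack = 396.21 / 1.6756 = 236.5 Wh/kg

236.5 Wh/kg


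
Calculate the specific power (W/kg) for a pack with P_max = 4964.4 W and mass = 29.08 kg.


SP = P / m = 4964.4 / 29.08 = 170.7 W/kg

170.7 W/kg


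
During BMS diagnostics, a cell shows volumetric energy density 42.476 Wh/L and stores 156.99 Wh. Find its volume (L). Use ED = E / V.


V = E / ED = 156.99 / 42.476 = 3.696 L

3.696 L


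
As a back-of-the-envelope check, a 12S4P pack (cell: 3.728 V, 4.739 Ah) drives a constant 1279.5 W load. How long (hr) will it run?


Step 1: E_pack = Ns * V_cell * Np * C_cell = 12 * 3.728 * 4 * 4.739 = 848.02 Wh
Step 2: t = E_pack / P = 848.02 / 1279.5 = 0.6628 hr

0.6628 hr


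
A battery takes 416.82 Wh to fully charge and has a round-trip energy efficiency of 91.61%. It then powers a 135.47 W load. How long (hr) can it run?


Step 1: E_discharge = eta/100 * E_charge = 91.61/100 * 416.82 = 381.85 Wh
Step 2: t = E_discharge / P = 381.85 / 135.47 = 2.819 hr

2.819 hr


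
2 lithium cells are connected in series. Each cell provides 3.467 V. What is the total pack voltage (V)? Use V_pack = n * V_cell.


V_pack = n * V_cell = 2 * 3.467 = 6.934 V

6.934 V


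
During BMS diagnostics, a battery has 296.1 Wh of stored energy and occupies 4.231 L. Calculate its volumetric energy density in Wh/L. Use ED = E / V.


ED = E / V = 296.1 / 4.231 = 69.98 Wh/L

69.98 Wh/L


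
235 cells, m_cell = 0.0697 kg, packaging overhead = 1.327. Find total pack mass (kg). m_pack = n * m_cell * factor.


m_pack = n * m_cell * overhead = 235 * 0.0697 * 1.327 = 21.74 kg

21.74 kg


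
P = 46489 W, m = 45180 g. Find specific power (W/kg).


Convert: m = 45180 g = 45.18 kg
Specific power = 46489 W / 45.18 kg = 1029 W/kg

1029 W/kg


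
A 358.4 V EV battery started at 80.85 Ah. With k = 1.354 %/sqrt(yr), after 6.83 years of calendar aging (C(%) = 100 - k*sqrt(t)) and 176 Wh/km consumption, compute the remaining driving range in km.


Step 1: capacity retention = 100 - 1.354 * sqrt(6.83) = 100 - 1.354 * 2.6134 = 96.461%
Step 2: C_now = 80.85 * 96.461/100 = 77.989 Ah
Step 3: E_pack = V * C_now = 358.4 * 77.989 = 27951 Wh
Step 4: range = E_pack / consumption = 27951 / 176 = 158.8 km

158.8 km


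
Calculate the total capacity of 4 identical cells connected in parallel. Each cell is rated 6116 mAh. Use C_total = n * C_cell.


Convert: C_cell = 6116 mAh = 6.116 Ah
C_total = 4 * 6.116 = 24.464 Ah

24.464 Ah


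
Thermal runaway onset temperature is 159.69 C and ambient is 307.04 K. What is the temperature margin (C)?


Convert: T_ambient = 307.04 K = 33.89 C
margin = 159.69 - 33.89 = 125.8 C

125.8 C


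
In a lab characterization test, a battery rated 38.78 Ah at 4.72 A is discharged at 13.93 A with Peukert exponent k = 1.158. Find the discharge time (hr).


Step 1: t_rated = C / I_rated = 38.78 / 4.72 = 8.2161 hr
Step 2: ratio = 4.72 / 13.93 = 0.33884
Step 3: ratio^k = 0.33884^1.158 = 0.28558
Step 4: t = t_rated * ratio^k = 8.2161 * 0.28558 = 2.346 hr

2.346 hr


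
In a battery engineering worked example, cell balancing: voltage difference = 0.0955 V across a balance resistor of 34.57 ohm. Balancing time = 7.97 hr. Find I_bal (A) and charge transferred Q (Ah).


I_bal = dV / R = 0.0955 / 34.57 = 0.0027625 A
Q = I_bal * t = 0.0027625 * 7.97 = 0.02202 Ah

I=0.0027625 A, Q=0.02202 Ah


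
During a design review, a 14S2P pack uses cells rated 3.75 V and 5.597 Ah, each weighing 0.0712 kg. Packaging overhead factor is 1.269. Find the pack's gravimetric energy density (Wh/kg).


Step 1: V_pack = 14 * 3.75 = 52.5 V
Step 2: C_pack = 2 * 5.597 = 11.194 Ah
Step 3: E_pack = V_pack * C_pack = 52.5 * 11.194 = 587.69 Wh
Step 4: m_pack = 14 * 2 * 0.0712 * 1.269 = 2.5299 kg
Step 5: ED = E_pack / m_pack = 587.69 / 2.5299 = 232.3 Wh/kg

232.3 Wh/kg


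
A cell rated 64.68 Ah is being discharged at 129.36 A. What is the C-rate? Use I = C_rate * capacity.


Rearranging: C_rate = 129.36 / 64.68 = 2C

2C


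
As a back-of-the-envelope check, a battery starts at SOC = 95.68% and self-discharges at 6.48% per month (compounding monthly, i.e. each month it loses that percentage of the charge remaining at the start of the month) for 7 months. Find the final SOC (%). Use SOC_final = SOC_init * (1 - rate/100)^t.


decay = (1 - 6.48/100)^7 = 0.62565
SOC_final = 95.68 * 0.62565 = 59.86%

59.86%


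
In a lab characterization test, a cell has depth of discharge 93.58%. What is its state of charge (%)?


SOC = 100 - DOD = 100 - 93.58 = 6.42%

6.42%


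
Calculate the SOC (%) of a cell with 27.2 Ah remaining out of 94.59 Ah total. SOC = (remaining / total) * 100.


SOC% = 27.2 / 94.59 * 100 = 28.76%

28.76%


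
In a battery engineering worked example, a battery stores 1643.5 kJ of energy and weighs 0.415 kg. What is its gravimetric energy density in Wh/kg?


Convert: E = 1643.5 kJ = 456.53 Wh
ED = E / m = 456.53 / 0.415 = 1100 Wh/kg

1100 Wh/kg


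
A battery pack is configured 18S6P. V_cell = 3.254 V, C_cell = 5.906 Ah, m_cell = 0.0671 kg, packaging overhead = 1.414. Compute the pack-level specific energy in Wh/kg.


Step 1: V_pack = 18 * 3.254 = 58.572 V
Step 2: C_pack = 6 * 5.906 = 35.436 Ah
Step 3: E_pack = V_pack * C_pack = 58.572 * 35.436 = 2075.6 Wh
Step 4: m_pack = 18 * 6 * 0.0671 * 1.414 = 10.247 kg
Step 5: ED = E_pack / m_pack = 2075.6 / 10.247 = 202.6 Wh/kg

202.6 Wh/kg


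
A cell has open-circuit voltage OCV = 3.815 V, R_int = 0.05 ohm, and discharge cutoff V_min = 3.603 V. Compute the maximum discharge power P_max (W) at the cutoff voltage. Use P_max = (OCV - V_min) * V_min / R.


dV = OCV - V_min = 0.212 V (so I_max = dV / R)
P_max = dV * V_min / R = 0.212 * 3.603 / 0.05 = 15.28 W

15.28 W


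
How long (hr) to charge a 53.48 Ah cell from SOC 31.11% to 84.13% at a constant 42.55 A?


delta_Ah = 53.48 * (84.13 - 31.11) / 100 = 28.355 Ah
t = delta_Ah / I = 28.355 / 42.55 = 0.6664 hr

0.6664 hr


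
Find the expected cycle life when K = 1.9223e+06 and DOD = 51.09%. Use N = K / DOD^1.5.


Step 1: DOD^1.5 = 51.09^1.5 = 365.18
Step 2: N = 1.9223e+06 / 365.18 = 5264 cycles

5264 cycles


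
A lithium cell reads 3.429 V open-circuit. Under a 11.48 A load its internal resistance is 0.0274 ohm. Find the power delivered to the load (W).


Step 1: V_terminal = OCV - I*R = 3.429 - 11.48 * 0.0274 = 3.1144 V
Step 2: P_out = V_terminal * I = 3.1144 * 11.48 = 35.75 W

35.75 W


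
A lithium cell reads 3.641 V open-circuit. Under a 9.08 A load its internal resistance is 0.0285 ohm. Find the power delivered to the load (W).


Step 1: V_terminal = OCV - I*R = 3.641 - 9.08 * 0.0285 = 3.3822 V
Step 2: P_out = V_terminal * I = 3.3822 * 9.08 = 30.71 W

30.71 W


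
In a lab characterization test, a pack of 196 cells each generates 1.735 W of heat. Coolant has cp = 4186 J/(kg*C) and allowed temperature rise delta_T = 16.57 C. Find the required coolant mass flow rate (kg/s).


Step 1: Total heat Q = 196 * 1.735 W = 340.06 W
Step 2: denom = cp * dT = 4186 * 16.57 = 69362
Step 3: m_dot = 340.06 / 69362 = 0.004903 kg/s

0.004903 kg/s


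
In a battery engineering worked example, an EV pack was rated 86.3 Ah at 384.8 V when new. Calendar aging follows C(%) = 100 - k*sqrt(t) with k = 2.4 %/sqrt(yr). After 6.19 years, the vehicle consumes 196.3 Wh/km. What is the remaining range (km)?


Step 1: capacity retention = 100 - 2.4 * sqrt(6.19) = 100 - 2.4 * 2.488 = 94.029%
Step 2: C_now = 86.3 * 94.029/100 = 81.147 Ah
Step 3: E_pack = V * C_now = 384.8 * 81.147 = 31225 Wh
Step 4: range = E_pack / consumption = 31225 / 196.3 = 159.1 km

159.1 km


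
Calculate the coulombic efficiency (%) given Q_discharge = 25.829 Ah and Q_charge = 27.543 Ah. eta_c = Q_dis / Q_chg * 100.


Coulombic efficiency = 25.829/27.543 * 100% = 93.78%

93.78%


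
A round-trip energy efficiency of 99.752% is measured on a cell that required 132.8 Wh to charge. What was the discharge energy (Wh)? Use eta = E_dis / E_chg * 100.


E_dis = eta/100 * E_chg = 99.752/100 * 132.8 = 132.5 Wh

132.5 Wh


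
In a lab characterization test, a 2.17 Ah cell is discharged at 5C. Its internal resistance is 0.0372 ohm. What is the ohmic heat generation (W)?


Step 1: I = C_rate * capacity = 5 * 2.17 = 10.85 A
Step 2: Q = I^2 * R = 10.85^2 * 0.0372 = 117.72 * 0.0372 = 4.379 W

4.379 W


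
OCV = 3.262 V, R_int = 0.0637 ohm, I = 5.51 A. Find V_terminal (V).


V = OCV - I*R = 3.262 - 5.51 * 0.0637 = 2.911 V

2.911 V


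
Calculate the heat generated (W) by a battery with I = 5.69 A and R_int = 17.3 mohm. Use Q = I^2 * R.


Convert: R = 17.3 mohm = 0.0173 ohm
I^2 = 32.376
Q = 32.376 * 0.0173 = 0.5601 W

0.5601 W


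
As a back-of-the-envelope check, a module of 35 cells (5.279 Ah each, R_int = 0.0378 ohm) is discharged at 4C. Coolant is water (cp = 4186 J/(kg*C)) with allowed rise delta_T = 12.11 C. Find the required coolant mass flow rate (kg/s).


Step 1: I = 4 * 5.279 = 21.116 A
Step 2: Q_cell = I^2 * R = 21.116^2 * 0.0378 = 16.854 W
Step 3: Q_total = 35 * 16.854 = 589.89 W
Step 4: m_dot = Q_total / (cp * dT) = 589.89 / (4186 * 12.11) = 0.01164 kg/s

0.01164 kg/s


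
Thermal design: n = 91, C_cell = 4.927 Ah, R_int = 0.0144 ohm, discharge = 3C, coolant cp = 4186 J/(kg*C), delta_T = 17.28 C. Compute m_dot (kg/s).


Step 1: I = 3 * 4.927 = 14.781 A
Step 2: Q_cell = I^2 * R = 14.781^2 * 0.0144 = 3.1461 W
Step 3: Q_total = 91 * 3.1461 = 286.3 W
Step 4: m_dot = Q_total / (cp * dT) = 286.3 / (4186 * 17.28) = 0.003958 kg/s

0.003958 kg/s


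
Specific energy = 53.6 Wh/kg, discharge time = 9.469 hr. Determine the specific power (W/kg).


Specific power = 53.6 Wh/kg / 9.469 hr = 5.661 W/kg

5.661 W/kg


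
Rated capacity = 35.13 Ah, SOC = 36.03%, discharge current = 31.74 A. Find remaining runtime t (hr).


Step 1: remaining = SOC/100 * C_total = 36.03/100 * 35.13 = 12.657 Ah
Step 2: t = remaining / I = 12.657 / 31.74 = 0.3988 hr

0.3988 hr


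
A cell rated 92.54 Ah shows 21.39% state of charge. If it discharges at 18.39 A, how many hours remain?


Step 1: remaining = SOC/100 * C_total = 21.39/100 * 92.54 = 19.794 Ah
Step 2: t = remaining / I = 19.794 / 18.39 = 1.076 hr

1.076 hr


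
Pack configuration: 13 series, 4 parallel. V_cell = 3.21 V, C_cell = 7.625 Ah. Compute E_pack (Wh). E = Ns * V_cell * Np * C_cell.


E = Ns * Vcell * Np * Ccell = 13 * 3.21 * 4 * 7.625 = 1273 Wh

1273 Wh


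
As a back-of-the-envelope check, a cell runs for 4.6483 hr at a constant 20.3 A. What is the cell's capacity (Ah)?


C = I * t = 20.3 * 4.6483 = 94.36 Ah

94.36 Ah


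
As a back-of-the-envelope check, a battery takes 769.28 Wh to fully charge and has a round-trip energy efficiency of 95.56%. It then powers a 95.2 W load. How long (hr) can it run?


Step 1: E_discharge = eta/100 * E_charge = 95.56/100 * 769.28 = 735.12 Wh
Step 2: t = E_discharge / P = 735.12 / 95.2 = 7.722 hr

7.722 hr


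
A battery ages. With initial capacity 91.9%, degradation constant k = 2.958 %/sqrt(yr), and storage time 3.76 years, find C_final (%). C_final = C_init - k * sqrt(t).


Step 1: sqrt(3.76 yr) = 1.9391
Step 2: drop = 2.958 * 1.9391 = 5.7359
Step 3: C_final = 91.9 - 5.7359 = 86.16%

86.16%


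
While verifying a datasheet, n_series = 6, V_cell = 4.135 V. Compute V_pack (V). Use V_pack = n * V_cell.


V_pack = n * V_cell = 6 * 4.135 = 24.81 V

24.81 V


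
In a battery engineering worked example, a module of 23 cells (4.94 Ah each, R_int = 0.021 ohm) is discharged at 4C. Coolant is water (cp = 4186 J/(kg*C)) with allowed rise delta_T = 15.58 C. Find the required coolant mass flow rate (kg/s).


Step 1: I = 4 * 4.94 = 19.76 A
Step 2: Q_cell = I^2 * R = 19.76^2 * 0.021 = 8.1996 W
Step 3: Q_total = 23 * 8.1996 = 188.59 W
Step 4: m_dot = Q_total / (cp * dT) = 188.59 / (4186 * 15.58) = 0.002892 kg/s

0.002892 kg/s


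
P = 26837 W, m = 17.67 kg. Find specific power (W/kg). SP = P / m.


Specific power = 26837 W / 17.67 kg = 1519 W/kg

1519 W/kg


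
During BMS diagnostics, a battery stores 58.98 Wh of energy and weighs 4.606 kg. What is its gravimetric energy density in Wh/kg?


ED = E / m = 58.98 / 4.606 = 12.81 Wh/kg

12.81 Wh/kg


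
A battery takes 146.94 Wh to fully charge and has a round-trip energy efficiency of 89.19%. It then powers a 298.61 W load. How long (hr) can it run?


Step 1: E_discharge = eta/100 * E_charge = 89.19/100 * 146.94 = 131.06 Wh
Step 2: t = E_discharge / P = 131.06 / 298.61 = 0.4389 hr

0.4389 hr


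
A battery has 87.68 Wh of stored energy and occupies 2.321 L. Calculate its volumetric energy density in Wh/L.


ED = E / V = 87.68 / 2.321 = 37.78 Wh/L

37.78 Wh/L


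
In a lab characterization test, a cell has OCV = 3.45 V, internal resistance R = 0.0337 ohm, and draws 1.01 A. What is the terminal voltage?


IR drop = 1.01 * 0.0337 = 0.034037 V
V = 3.45 - 0.034037 = 3.416 V

3.416 V


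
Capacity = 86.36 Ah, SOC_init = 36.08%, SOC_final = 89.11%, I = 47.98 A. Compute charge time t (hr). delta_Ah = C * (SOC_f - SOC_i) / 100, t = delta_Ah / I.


delta_Ah = 86.36 * (89.11 - 36.08) / 100 = 45.797 Ah
t = delta_Ah / I = 45.797 / 47.98 = 0.9545 hr

0.9545 hr


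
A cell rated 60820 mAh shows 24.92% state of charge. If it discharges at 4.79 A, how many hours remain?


Convert: C_total = 60820 mAh = 60.82 Ah
Step 1: remaining = SOC/100 * C_total = 24.92/100 * 60.82 = 15.156 Ah
Step 2: t = remaining / I = 15.156 / 4.79 = 3.164 hr

3.164 hr


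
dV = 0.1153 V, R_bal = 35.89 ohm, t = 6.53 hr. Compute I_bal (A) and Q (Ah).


I_bal = dV / R = 0.1153 / 35.89 = 0.0032126 A
Q = I_bal * t = 0.0032126 * 6.53 = 0.02098 Ah

I=0.0032126 A, Q=0.02098 Ah


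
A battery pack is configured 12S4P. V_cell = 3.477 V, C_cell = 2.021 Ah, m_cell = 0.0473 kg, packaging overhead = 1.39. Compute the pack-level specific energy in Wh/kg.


Step 1: V_pack = 12 * 3.477 = 41.724 V
Step 2: C_pack = 4 * 2.021 = 8.084 Ah
Step 3: E_pack = V_pack * C_pack = 41.724 * 8.084 = 337.3 Wh
Step 4: m_pack = 12 * 4 * 0.0473 * 1.39 = 3.1559 kg
Step 5: ED = E_pack / m_pack = 337.3 / 3.1559 = 106.9 Wh/kg

106.9 Wh/kg


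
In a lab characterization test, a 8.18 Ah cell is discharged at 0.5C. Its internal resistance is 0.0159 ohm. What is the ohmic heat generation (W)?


Step 1: I = C_rate * capacity = 0.5 * 8.18 = 4.09 A
Step 2: Q = I^2 * R = 4.09^2 * 0.0159 = 16.728 * 0.0159 = 0.2660 W

0.2660 W


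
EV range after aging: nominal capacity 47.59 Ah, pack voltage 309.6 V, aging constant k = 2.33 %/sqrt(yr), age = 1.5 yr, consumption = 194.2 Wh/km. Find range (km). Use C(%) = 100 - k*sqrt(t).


Step 1: capacity retention = 100 - 2.33 * sqrt(1.5) = 100 - 2.33 * 1.2247 = 97.146%
Step 2: C_now = 47.59 * 97.146/100 = 46.232 Ah
Step 3: E_pack = V * C_now = 309.6 * 46.232 = 14313 Wh
Step 4: range = E_pack / consumption = 14313 / 194.2 = 73.70 km

73.70 km


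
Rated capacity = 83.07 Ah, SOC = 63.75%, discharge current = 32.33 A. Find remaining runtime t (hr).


Step 1: remaining = SOC/100 * C_total = 63.75/100 * 83.07 = 52.957 Ah
Step 2: t = remaining / I = 52.957 / 32.33 = 1.638 hr

1.638 hr


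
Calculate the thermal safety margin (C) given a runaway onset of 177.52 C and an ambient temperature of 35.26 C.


margin = T_onset - T_ambient = 177.52 - 35.26 = 142.26 C

142.26 C


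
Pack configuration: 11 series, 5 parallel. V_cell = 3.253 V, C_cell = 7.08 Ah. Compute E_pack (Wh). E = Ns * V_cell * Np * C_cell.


V_pack = 11 * 3.253 = 35.783 V
C_pack = 5 * 7.08 = 35.4 Ah
E = V_pack * C_pack = 35.783 * 35.4 = 1267 Wh

1267 Wh


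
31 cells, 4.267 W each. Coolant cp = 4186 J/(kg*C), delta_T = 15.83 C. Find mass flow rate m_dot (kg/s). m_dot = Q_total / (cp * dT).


Step 1: Total heat Q = 31 * 4.267 W = 132.28 W
Step 2: denom = cp * dT = 4186 * 15.83 = 66264
Step 3: m_dot = 132.28 / 66264 = 0.001996 kg/s

0.001996 kg/s


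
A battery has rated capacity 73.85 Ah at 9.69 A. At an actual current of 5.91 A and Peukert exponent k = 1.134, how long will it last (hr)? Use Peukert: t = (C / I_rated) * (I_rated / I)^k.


t_rated = C / I_rated = 73.85 / 9.69 = 7.6213 hr
(I_rated/I)^k = (1.6396)^1.134 = 1.7519
t = t_rated * (I_rated/I)^k = 7.6213 * 1.7519 = 13.35 hr

13.35 hr


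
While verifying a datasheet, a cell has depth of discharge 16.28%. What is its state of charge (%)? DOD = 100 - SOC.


SOC = 100 - DOD = 100 - 16.28 = 83.72%

83.72%


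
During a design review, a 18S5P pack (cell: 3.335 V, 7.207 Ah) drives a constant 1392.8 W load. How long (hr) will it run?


Step 1: E_pack = Ns * V_cell * Np * C_cell = 18 * 3.335 * 5 * 7.207 = 2163.2 Wh
Step 2: t = E_pack / P = 2163.2 / 1392.8 = 1.553 hr

1.553 hr


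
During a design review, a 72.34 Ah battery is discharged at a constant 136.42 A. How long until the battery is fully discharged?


Runtime = 72.34 Ah / 136.42 A = 0.5303 hr

0.5303 hr


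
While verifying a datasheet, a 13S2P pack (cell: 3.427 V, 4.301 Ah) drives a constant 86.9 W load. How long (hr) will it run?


Step 1: E_pack = Ns * V_cell * Np * C_cell = 13 * 3.427 * 2 * 4.301 = 383.23 Wh
Step 2: t = E_pack / P = 383.23 / 86.9 = 4.410 hr

4.410 hr


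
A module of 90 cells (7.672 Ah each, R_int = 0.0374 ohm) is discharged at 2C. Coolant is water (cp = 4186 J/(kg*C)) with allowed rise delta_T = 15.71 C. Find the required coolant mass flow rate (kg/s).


Step 1: I = 2 * 7.672 = 15.344 A
Step 2: Q_cell = I^2 * R = 15.344^2 * 0.0374 = 8.8054 W
Step 3: Q_total = 90 * 8.8054 = 792.49 W
Step 4: m_dot = Q_total / (cp * dT) = 792.49 / (4186 * 15.71) = 0.01205 kg/s

0.01205 kg/s


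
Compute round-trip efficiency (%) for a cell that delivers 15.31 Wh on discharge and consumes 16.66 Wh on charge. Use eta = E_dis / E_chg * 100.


eta_e = E_dis / E_chg * 100 = 15.31 / 16.66 * 100 = 91.90%

91.90%


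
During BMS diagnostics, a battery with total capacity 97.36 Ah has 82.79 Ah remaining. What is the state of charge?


SOC = (remaining / total) * 100 = (82.79 / 97.36) * 100 = 85.03%

85.03%


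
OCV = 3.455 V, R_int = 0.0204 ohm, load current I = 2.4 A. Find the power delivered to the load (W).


Step 1: V_terminal = OCV - I*R = 3.455 - 2.4 * 0.0204 = 3.406 V
Step 2: P_out = V_terminal * I = 3.406 * 2.4 = 8.174 W

8.174 W


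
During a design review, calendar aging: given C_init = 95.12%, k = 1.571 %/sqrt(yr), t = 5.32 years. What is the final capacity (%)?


sqrt(t) = sqrt(5.32) = 2.3065
C_final = 95.12 - 1.571 * 2.3065 = 91.50%

91.50%


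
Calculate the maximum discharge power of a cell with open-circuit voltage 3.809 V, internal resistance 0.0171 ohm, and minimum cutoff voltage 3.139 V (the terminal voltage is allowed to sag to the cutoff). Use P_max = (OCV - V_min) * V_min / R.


P_max = (OCV - V_min) * V_min / R = (3.809 - 3.139) * 3.139 / 0.0171 = 0.67 * 3.139 / 0.0171 = 123.0 W

123.0 W


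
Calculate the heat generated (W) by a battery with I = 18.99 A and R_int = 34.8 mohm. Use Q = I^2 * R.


Convert: R = 34.8 mohm = 0.0348 ohm
Q = I^2 * R = 18.99^2 * 0.0348 = 12.55 W

12.55 W


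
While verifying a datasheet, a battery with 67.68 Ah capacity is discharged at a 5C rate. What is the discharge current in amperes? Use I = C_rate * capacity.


I = C_rate * capacity = 5 * 67.68 = 338.4 A

338.4 A


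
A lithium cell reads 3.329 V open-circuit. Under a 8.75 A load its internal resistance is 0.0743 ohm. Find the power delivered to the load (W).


Step 1: V_terminal = OCV - I*R = 3.329 - 8.75 * 0.0743 = 2.6789 V
Step 2: P_out = V_terminal * I = 2.6789 * 8.75 = 23.44 W

23.44 W


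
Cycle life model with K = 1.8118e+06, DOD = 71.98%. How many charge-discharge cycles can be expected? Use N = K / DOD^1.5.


DOD^1.5 = 610.69
N = K / DOD^1.5 = 1.8118e+06 / 610.69 = 2967

2967 cycles


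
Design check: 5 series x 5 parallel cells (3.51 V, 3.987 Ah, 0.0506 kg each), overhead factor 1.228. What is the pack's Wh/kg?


Step 1: V_pack = 5 * 3.51 = 17.55 V
Step 2: C_pack = 5 * 3.987 = 19.935 Ah
Step 3: E_pack = V_pack * C_pack = 17.55 * 19.935 = 349.86 Wh
Step 4: m_pack = 5 * 5 * 0.0506 * 1.228 = 1.5534 kg
Step 5: ED = E_pack / m_pack = 349.86 / 1.5534 = 225.2 Wh/kg

225.2 Wh/kg


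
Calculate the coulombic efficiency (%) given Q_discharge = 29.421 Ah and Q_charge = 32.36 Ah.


Coulombic efficiency = 29.421/32.36 * 100% = 90.92%

90.92%


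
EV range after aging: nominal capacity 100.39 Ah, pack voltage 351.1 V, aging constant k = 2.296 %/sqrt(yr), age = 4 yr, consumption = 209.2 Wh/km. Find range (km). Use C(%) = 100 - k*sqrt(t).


Step 1: capacity retention = 100 - 2.296 * sqrt(4) = 100 - 2.296 * 2 = 95.408%
Step 2: C_now = 100.39 * 95.408/100 = 95.78 Ah
Step 3: E_pack = V * C_now = 351.1 * 95.78 = 33628 Wh
Step 4: range = E_pack / consumption = 33628 / 209.2 = 160.7 km

160.7 km


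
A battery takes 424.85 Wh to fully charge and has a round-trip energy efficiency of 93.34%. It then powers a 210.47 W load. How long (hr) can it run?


Step 1: E_discharge = eta/100 * E_charge = 93.34/100 * 424.85 = 396.55 Wh
Step 2: t = E_discharge / P = 396.55 / 210.47 = 1.884 hr

1.884 hr


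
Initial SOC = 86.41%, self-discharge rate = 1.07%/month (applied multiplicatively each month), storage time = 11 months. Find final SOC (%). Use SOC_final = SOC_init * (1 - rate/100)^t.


decay = (1 - 1.07/100)^11 = 0.8884
SOC_final = 86.41 * 0.8884 = 76.77%

76.77%


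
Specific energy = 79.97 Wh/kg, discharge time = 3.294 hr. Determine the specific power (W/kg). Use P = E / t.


P_specific = E / t = 79.97 / 3.294 = 24.28 W/kg

24.28 W/kg


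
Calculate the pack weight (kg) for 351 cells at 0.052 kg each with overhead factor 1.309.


m_pack = n * m_cell * overhead = 351 * 0.052 * 1.309 = 23.89 kg

23.89 kg


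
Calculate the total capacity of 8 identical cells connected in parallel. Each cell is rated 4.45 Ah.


Parallel capacities add: 8 * 4.45 Ah = 35.6 Ah

35.6 Ah


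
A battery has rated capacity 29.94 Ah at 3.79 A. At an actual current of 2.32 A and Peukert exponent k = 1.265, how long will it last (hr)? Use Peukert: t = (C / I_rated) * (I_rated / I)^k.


Step 1: t_rated = C / I_rated = 29.94 / 3.79 = 7.8997 hr
Step 2: ratio = 3.79 / 2.32 = 1.6336
Step 3: ratio^k = 1.6336^1.265 = 1.8605
Step 4: t = t_rated * ratio^k = 7.8997 * 1.8605 = 14.70 hr

14.70 hr


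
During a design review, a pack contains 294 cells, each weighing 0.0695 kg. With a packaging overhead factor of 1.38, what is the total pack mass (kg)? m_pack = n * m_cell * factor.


Cell mass sum = 294 * 0.0695 = 20.433 kg
With overhead 1.38: m_pack = 20.433 * 1.38 = 28.20 kg

28.20 kg


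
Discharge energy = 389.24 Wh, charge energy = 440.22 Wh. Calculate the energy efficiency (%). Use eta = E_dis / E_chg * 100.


eta_e = E_dis / E_chg * 100 = 389.24 / 440.22 * 100 = 88.42%

88.42%


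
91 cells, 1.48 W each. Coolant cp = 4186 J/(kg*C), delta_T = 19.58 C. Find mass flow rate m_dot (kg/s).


Q_total = 91 * 1.48 = 134.68 W
m_dot = Q_total / (cp * dT) = 134.68 / (4186 * 19.58) = 0.001643 kg/s

0.001643 kg/s


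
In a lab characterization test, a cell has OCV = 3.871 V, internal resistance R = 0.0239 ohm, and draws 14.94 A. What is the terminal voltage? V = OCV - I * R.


IR drop = 14.94 * 0.0239 = 0.35707 V
V = 3.871 - 0.35707 = 3.514 V

3.514 V


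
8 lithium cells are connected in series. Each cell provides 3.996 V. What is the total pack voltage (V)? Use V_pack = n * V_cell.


V_pack = n * V_cell = 8 * 3.996 = 31.968 V

31.968 V


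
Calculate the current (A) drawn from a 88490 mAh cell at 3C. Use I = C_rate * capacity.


Convert: capacity = 88490 mAh = 88.49 Ah
At 3C: I = 3 * 88.49 Ah = 265.47 A

265.47 A


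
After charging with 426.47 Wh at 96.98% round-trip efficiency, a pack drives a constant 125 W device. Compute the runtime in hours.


Step 1: E_discharge = eta/100 * E_charge = 96.98/100 * 426.47 = 413.59 Wh
Step 2: t = E_discharge / P = 413.59 / 125 = 3.309 hr

3.309 hr


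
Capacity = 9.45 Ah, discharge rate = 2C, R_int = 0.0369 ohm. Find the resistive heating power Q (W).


Step 1: I = C_rate * capacity = 2 * 9.45 = 18.9 A
Step 2: Q = I^2 * R = 18.9^2 * 0.0369 = 357.21 * 0.0369 = 13.18 W

13.18 W


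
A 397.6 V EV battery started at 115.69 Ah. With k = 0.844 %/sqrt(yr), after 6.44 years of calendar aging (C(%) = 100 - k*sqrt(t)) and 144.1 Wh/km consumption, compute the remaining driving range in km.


Step 1: capacity retention = 100 - 0.844 * sqrt(6.44) = 100 - 0.844 * 2.5377 = 97.858%
Step 2: C_now = 115.69 * 97.858/100 = 113.21 Ah
Step 3: E_pack = V * C_now = 397.6 * 113.21 = 45012 Wh
Step 4: range = E_pack / consumption = 45012 / 144.1 = 312.4 km

312.4 km


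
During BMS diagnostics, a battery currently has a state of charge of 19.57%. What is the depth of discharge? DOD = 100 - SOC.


Complement of SOC: DOD = 100% - 19.57% = 80.43%

80.43%


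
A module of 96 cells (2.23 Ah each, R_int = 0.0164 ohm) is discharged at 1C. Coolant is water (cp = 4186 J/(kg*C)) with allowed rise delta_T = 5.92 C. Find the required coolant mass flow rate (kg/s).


Step 1: I = 1 * 2.23 = 2.23 A
Step 2: Q_cell = I^2 * R = 2.23^2 * 0.0164 = 0.081556 W
Step 3: Q_total = 96 * 0.081556 = 7.8294 W
Step 4: m_dot = Q_total / (cp * dT) = 7.8294 / (4186 * 5.92) = 3.159e-04 kg/s

3.159e-04 kg/s


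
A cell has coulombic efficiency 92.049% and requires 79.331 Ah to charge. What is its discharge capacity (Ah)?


Q_dis = eta/100 * Q_chg = 92.049/100 * 79.331 = 73.02 Ah

73.02 Ah


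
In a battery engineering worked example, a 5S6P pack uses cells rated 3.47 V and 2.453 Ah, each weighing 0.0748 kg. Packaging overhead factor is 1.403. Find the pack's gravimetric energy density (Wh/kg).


Step 1: V_pack = 5 * 3.47 = 17.35 V
Step 2: C_pack = 6 * 2.453 = 14.718 Ah
Step 3: E_pack = V_pack * C_pack = 17.35 * 14.718 = 255.36 Wh
Step 4: m_pack = 5 * 6 * 0.0748 * 1.403 = 3.1483 kg
Step 5: ED = E_pack / m_pack = 255.36 / 3.1483 = 81.11 Wh/kg

81.11 Wh/kg


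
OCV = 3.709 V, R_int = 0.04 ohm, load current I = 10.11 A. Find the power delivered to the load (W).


Step 1: V_terminal = OCV - I*R = 3.709 - 10.11 * 0.04 = 3.3046 V
Step 2: P_out = V_terminal * I = 3.3046 * 10.11 = 33.41 W

33.41 W


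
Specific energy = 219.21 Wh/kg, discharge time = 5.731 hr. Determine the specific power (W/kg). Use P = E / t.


P_specific = E / t = 219.21 / 5.731 = 38.25 W/kg

38.25 W/kg


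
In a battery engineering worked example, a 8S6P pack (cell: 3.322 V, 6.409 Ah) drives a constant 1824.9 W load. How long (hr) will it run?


Step 1: E_pack = Ns * V_cell * Np * C_cell = 8 * 3.322 * 6 * 6.409 = 1022 Wh
Step 2: t = E_pack / P = 1022 / 1824.9 = 0.5600 hr

0.5600 hr


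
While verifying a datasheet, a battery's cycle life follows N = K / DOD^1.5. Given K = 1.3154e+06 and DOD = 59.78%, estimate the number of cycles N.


DOD^1.5 = 462.2
N = K / DOD^1.5 = 1.3154e+06 / 462.2 = 2846

2846 cycles


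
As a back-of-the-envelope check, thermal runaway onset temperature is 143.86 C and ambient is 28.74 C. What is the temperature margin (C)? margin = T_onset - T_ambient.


margin = T_onset - T_ambient = 143.86 - 28.74 = 115.12 C

115.12 C


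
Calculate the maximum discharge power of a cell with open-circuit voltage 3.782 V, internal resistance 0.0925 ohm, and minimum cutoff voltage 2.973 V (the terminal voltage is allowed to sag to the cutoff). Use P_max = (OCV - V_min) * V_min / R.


dV = OCV - V_min = 0.809 V (so I_max = dV / R)
P_max = dV * V_min / R = 0.809 * 2.973 / 0.0925 = 26.00 W

26.00 W


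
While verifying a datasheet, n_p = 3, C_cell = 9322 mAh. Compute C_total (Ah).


Convert: C_cell = 9322 mAh = 9.322 Ah
C_total = 3 * 9.322 = 27.966 Ah

27.966 Ah


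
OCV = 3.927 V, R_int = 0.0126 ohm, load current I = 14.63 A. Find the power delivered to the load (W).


Step 1: V_terminal = OCV - I*R = 3.927 - 14.63 * 0.0126 = 3.7427 V
Step 2: P_out = V_terminal * I = 3.7427 * 14.63 = 54.76 W

54.76 W


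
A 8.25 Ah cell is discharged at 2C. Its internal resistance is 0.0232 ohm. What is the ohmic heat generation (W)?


Step 1: I = C_rate * capacity = 2 * 8.25 = 16.5 A
Step 2: Q = I^2 * R = 16.5^2 * 0.0232 = 272.25 * 0.0232 = 6.316 W

6.316 W


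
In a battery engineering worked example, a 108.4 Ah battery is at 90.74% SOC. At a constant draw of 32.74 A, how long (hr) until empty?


Step 1: remaining = SOC/100 * C_total = 90.74/100 * 108.4 = 98.362 Ah
Step 2: t = remaining / I = 98.362 / 32.74 = 3.004 hr

3.004 hr


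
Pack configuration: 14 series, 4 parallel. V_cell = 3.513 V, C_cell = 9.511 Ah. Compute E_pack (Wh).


V_pack = 14 * 3.513 = 49.182 V
C_pack = 4 * 9.511 = 38.044 Ah
E = V_pack * C_pack = 49.182 * 38.044 = 1871 Wh

1871 Wh


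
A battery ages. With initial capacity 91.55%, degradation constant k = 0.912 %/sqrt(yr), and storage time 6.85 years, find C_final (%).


Step 1: sqrt(6.85 yr) = 2.6173
Step 2: drop = 0.912 * 2.6173 = 2.387
Step 3: C_final = 91.55 - 2.387 = 89.16%

89.16%


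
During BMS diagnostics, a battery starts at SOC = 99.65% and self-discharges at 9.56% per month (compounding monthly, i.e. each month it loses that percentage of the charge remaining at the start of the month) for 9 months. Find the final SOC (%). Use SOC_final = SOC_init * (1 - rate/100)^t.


decay = (1 - 9.56/100)^9 = 0.4048
SOC_final = 99.65 * 0.4048 = 40.34%

40.34%


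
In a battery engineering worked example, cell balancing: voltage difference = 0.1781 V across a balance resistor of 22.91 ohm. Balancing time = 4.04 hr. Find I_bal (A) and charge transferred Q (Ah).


First, Ohm's law: I_bal = 0.1781 V / 22.91 ohm = 0.0077739 A
Then Q = I * t = 0.0077739 A * 4.04 hr = 0.03141 Ah

I=0.0077739 A, Q=0.03141 Ah


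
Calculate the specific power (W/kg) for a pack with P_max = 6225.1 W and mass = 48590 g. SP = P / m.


Convert: m = 48590 g = 48.59 kg
SP = P / m = 6225.1 / 48.59 = 128.1 W/kg

128.1 W/kg


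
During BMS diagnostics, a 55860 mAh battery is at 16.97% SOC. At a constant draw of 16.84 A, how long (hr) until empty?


Convert: C_total = 55860 mAh = 55.86 Ah
Step 1: remaining = SOC/100 * C_total = 16.97/100 * 55.86 = 9.4794 Ah
Step 2: t = remaining / I = 9.4794 / 16.84 = 0.5629 hr

0.5629 hr
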